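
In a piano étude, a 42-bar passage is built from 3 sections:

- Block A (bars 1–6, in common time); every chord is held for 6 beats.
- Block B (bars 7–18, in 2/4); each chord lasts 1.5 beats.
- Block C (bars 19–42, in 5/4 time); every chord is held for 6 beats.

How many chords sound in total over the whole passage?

40 chords

A: 6·4 = 24 beats, 24/6 = 4 chords.
B: 12·2 = 24 beats, 24/1.5 = 16 chords.
C: 24·5 = 120 beats, 120/6 = 20 chords.
Total: 4 + 16 + 20 = 40.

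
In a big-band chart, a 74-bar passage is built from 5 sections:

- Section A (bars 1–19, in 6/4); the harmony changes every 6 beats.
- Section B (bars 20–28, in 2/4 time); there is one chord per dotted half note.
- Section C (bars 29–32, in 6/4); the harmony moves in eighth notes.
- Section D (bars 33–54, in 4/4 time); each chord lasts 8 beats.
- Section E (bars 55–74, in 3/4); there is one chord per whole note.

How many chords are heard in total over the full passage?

A: 19 bars × 6 beats = 114 beats; 6 beats/chord → 19 chords.
B: 9 bars × 2 beats = 18 beats; 3 beats/chord → 6 chords.
C: 4 bars × 6 beats = 24 beats; 0.5 beats/chord → 48 chords.
D: 22 bars × 4 beats = 88 beats; 8 beats/chord → 11 chords.
E: 20 bars × 3 beats = 60 beats; 4 beats/chord → 15 chords.
Total: 19 + 6 + 48 + 11 + 15 = 99.

99 chords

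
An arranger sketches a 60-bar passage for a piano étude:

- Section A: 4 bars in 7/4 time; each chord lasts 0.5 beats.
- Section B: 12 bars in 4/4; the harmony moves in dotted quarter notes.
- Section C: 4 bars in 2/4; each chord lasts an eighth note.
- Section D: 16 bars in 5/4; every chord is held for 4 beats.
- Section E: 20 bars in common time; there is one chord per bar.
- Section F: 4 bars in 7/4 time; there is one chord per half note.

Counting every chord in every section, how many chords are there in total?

158 chords

A: 4·7 = 28 beats, 28/0.5 = 56 chords.
B: 12·4 = 48 beats, 48/1.5 = 32 chords.
C: 4·2 = 8 beats, 8/0.5 = 16 chords.
D: 16·5 = 80 beats, 80/4 = 20 chords.
E: 20·4 = 80 beats, 80/4 = 20 chords.
F: 4·7 = 28 beats, 28/2 = 14 chords.
Total: 56 + 32 + 16 + 20 + 20 + 14 = 158.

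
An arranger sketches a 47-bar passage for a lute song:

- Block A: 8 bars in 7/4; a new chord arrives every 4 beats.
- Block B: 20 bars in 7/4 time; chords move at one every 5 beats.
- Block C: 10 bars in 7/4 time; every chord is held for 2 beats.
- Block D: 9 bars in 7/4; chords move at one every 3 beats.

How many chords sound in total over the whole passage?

A has 56 beats and chords last 4 each, so 14 chords.
B has 140 beats and chords last 5 each, so 28 chords.
C has 70 beats and chords last 2 each, so 35 chords.
D has 63 beats and chords last 3 each, so 21 chords.
Total: 14 + 28 + 35 + 21 = 98.

98 chords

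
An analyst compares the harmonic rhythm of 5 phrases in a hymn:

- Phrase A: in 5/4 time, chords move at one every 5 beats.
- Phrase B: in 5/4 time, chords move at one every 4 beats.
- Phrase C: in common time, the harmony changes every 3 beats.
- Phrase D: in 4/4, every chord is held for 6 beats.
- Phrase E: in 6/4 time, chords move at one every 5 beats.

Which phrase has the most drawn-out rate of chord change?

Phrase D

A: 5 beats/bar ÷ 5 beats/chord = 1 chord/bar.
B: 5 beats/bar ÷ 4 beats/chord = 1.25 chords/bar.
C: 4 beats/bar ÷ 3 beats/chord = 4/3 chords/bar.
D: 4 beats/bar ÷ 6 beats/chord = 2/3 chords/bar.
E: 6 beats/bar ÷ 5 beats/chord = 1.2 chords/bar.
Slowest is D at 2/3 chords/bar.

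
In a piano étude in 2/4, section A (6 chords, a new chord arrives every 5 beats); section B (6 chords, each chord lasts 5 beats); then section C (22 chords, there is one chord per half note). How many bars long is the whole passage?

52 bars

A: 6 × 5 = 30 beats = 15 bars.
B: 6 × 5 = 30 beats = 15 bars.
C: 22 × 2 = 44 beats = 22 bars.
Total: 15 + 15 + 22 = 52 bars.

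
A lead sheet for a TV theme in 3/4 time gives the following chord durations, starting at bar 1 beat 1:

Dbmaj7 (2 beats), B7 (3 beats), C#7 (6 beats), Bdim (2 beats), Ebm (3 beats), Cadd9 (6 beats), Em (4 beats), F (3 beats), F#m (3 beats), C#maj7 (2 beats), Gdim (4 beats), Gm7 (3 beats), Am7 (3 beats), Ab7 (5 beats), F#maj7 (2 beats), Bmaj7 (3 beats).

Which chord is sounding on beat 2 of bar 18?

Beat 2 of bar 18 is beat (18−1)×3 + 2 = 53 overall.
Running totals: Dbmaj7 ends at 2, B7 ends at 5, C#7 ends at 11, Bdim ends at 13, Ebm ends at 16, Cadd9 ends at 22, Em ends at 26, F ends at 29, F#m ends at 32, C#maj7 ends at 34, Gdim ends at 38, Gm7 ends at 41, Am7 ends at 44, Ab7 ends at 49, F#maj7 ends at 51, Bmaj7 ends at 54.
Beat 53 falls within Bmaj7.

Bmaj7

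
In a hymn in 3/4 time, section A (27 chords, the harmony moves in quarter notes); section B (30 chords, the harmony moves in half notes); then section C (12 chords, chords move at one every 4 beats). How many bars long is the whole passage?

45 bars

A: 27 × 1 = 27 beats = 9 bars.
B: 30 × 2 = 60 beats = 20 bars.
C: 12 × 4 = 48 beats = 16 bars.
Total: 9 + 20 + 16 = 45 bars.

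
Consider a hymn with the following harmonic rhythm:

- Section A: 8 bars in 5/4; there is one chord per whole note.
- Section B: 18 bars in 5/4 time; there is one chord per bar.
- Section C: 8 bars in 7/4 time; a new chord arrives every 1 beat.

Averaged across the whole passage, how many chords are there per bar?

42/17 chords per bar

A: 8 × 5 = 40 beats ÷ 4 = 10 chords.
B: 18 × 5 = 90 beats ÷ 5 = 18 chords.
C: 8 × 7 = 56 beats ÷ 1 = 56 chords.
Overall: 84 chords over 34 bars → 84/34 = 42/17 chords per bar.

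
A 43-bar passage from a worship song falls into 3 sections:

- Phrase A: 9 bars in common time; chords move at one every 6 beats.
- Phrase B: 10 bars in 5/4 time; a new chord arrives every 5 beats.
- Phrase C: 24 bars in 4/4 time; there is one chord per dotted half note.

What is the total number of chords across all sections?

A: 9 bars × 4 beats = 36 beats; 6 beats/chord → 6 chords.
B: 10 bars × 5 beats = 50 beats; 5 beats/chord → 10 chords.
C: 24 bars × 4 beats = 96 beats; 3 beats/chord → 32 chords.
Total: 6 + 10 + 32 = 48.

48 chords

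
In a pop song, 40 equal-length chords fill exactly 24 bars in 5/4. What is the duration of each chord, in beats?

3 beats

24 bars × 5 beats/bar = 120 beats total.
120 beats ÷ 40 chords = 3 beats per chord.
(That is a dotted half note.)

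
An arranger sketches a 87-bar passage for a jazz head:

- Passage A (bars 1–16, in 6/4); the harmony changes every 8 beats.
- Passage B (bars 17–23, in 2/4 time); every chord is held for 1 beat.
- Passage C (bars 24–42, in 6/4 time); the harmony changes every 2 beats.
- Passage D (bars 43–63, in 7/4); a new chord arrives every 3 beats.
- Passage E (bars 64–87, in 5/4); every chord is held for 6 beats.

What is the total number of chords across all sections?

A: 16·6 = 96 beats, 96/8 = 12 chords.
B: 7·2 = 14 beats, 14/1 = 14 chords.
C: 19·6 = 114 beats, 114/2 = 57 chords.
D: 21·7 = 147 beats, 147/3 = 49 chords.
E: 24·5 = 120 beats, 120/6 = 20 chords.
Total: 12 + 14 + 57 + 49 + 20 = 152.

152 chords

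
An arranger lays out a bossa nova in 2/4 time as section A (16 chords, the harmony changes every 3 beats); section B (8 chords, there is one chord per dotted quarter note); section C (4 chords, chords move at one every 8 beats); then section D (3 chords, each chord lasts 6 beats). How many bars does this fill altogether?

55 bars

A: 16 × 3 = 48 beats = 24 bars.
B: 8 × 1.5 = 12 beats = 6 bars.
C: 4 × 8 = 32 beats = 16 bars.
D: 3 × 6 = 18 beats = 9 bars.
Total: 24 + 6 + 16 + 9 = 55 bars.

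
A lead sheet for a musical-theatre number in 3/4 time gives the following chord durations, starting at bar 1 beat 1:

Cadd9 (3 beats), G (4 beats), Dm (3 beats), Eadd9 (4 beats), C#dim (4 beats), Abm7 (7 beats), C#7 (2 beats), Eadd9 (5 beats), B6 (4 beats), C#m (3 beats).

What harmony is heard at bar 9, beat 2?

Beat 2 of bar 9 is beat (9−1)×3 + 2 = 26 overall.
Running totals: Cadd9 ends at 3, G ends at 7, Dm ends at 10, Eadd9 ends at 14, C#dim ends at 18, Abm7 ends at 25, C#7 ends at 27.
Beat 26 falls within C#7.

C#7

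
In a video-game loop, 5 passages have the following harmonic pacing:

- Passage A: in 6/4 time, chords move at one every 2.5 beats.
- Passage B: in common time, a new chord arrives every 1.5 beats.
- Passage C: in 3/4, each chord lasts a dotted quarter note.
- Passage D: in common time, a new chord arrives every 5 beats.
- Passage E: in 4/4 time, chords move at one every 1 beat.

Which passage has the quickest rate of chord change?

Passage E

A: 6/2.5 = 2.4 chords/bar.
B: 4/1.5 = 8/3 chords/bar.
C: 3/1.5 = 2 chords/bar.
D: 4/5 = 0.8 chords/bar.
E: 4/1 = 4 chords/bar.
Fastest is E at 4 chords/bar.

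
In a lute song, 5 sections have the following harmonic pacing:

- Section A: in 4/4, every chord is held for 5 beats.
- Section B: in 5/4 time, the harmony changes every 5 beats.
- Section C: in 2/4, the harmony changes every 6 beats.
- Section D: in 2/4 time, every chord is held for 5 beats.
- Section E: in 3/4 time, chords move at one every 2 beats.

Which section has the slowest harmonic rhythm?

Section C

A: each chord is 5 beats in 4/4, so 0.8 per bar.
B: each chord is 5 beats in 5/4, so 1 per bar.
C: each chord is 6 beats in 2/4, so 1/3 per bar.
D: each chord is 5 beats in 2/4, so 0.4 per bar.
E: each chord is 2 beats in 3/4, so 1.5 per bar.
Slowest is C at 1/3 chords/bar.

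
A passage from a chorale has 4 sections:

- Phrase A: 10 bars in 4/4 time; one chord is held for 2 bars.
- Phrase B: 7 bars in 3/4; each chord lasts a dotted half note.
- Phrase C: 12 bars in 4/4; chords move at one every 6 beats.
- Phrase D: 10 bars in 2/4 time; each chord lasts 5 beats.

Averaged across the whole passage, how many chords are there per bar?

A: 10 bars of 4 beats is 40 beats; at 8 beats each that's 5 chords.
B: 7 bars of 3 beats is 21 beats; at 3 beats each that's 7 chords.
C: 12 bars of 4 beats is 48 beats; at 6 beats each that's 8 chords.
D: 10 bars of 2 beats is 20 beats; at 5 beats each that's 4 chords.
Overall: 24 chords over 39 bars → 24/39 = 8/13 chords per bar.

8/13 chords per bar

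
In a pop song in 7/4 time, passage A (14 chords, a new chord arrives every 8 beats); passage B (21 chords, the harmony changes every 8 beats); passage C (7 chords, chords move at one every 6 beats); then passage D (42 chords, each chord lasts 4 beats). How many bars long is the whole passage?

70 bars

A: 14 × 8 = 112 beats = 16 bars.
B: 21 × 8 = 168 beats = 24 bars.
C: 7 × 6 = 42 beats = 6 bars.
D: 42 × 4 = 168 beats = 24 bars.
Total: 16 + 24 + 6 + 24 = 70 bars.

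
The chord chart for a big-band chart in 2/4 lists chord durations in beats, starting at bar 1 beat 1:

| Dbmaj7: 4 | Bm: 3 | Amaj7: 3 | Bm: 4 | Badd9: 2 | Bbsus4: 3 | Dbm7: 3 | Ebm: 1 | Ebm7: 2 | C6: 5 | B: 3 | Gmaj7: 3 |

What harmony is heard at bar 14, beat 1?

C6

Beat 1 of bar 14 is beat (14−1)×2 + 1 = 27 overall.
Running totals: Dbmaj7 ends at 4, Bm ends at 7, Amaj7 ends at 10, Bm ends at 14, Badd9 ends at 16, Bbsus4 ends at 19, Dbm7 ends at 22, Ebm ends at 23, Ebm7 ends at 25, C6 ends at 30.
Beat 27 falls within C6.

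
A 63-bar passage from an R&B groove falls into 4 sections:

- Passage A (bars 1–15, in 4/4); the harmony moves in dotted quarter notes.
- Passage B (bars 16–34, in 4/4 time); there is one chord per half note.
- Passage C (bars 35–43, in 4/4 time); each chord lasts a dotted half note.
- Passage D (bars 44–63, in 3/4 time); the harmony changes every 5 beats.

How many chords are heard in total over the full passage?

A: 15 bars × 4 beats = 60 beats; 1.5 beats/chord → 40 chords.
B: 19 bars × 4 beats = 76 beats; 2 beats/chord → 38 chords.
C: 9 bars × 4 beats = 36 beats; 3 beats/chord → 12 chords.
D: 20 bars × 3 beats = 60 beats; 5 beats/chord → 12 chords.
Total: 40 + 38 + 12 + 12 = 102.

102 chords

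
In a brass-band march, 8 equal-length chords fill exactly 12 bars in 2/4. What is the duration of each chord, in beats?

12 bars × 2 beats/bar = 24 beats total.
24 beats ÷ 8 chords = 3 beats per chord.
(That is a dotted half note.)

3 beats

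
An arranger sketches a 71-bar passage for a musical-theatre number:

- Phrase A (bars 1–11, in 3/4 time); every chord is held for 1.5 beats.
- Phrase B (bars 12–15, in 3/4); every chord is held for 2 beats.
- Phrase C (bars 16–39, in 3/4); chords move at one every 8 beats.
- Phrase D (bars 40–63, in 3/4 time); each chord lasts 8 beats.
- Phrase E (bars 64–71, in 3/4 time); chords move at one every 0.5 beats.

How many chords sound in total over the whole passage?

A: 11·3 = 33 beats, 33/1.5 = 22 chords.
B: 4·3 = 12 beats, 12/2 = 6 chords.
C: 24·3 = 72 beats, 72/8 = 9 chords.
D: 24·3 = 72 beats, 72/8 = 9 chords.
E: 8·3 = 24 beats, 24/0.5 = 48 chords.
Total: 22 + 6 + 9 + 9 + 48 = 94.

94 chords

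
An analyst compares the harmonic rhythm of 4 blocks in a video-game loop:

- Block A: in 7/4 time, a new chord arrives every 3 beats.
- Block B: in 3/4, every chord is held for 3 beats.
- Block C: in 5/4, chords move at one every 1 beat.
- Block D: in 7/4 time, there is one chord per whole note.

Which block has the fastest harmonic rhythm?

A: 7 beats/bar ÷ 3 beats/chord = 7/3 chords/bar.
B: 3 beats/bar ÷ 3 beats/chord = 1 chord/bar.
C: 5 beats/bar ÷ 1 beat/chord = 5 chords/bar.
D: 7 beats/bar ÷ 4 beats/chord = 1.75 chords/bar.
Fastest is C at 5 chords/bar.

Block C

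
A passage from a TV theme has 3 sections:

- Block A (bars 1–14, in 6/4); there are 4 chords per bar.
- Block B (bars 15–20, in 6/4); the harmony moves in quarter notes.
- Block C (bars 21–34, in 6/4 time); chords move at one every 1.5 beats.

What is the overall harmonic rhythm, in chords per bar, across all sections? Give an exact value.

A: 14 × 6 = 84 beats ÷ 1.5 = 56 chords.
B: 6 × 6 = 36 beats ÷ 1 = 36 chords.
C: 14 × 6 = 84 beats ÷ 1.5 = 56 chords.
Overall: 148 chords over 34 bars → 148/34 = 74/17 chords per bar.

74/17 chords per bar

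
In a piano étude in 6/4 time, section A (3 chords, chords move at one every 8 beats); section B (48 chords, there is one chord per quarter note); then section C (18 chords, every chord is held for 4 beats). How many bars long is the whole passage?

24 bars

A: 3 × 8 = 24 beats = 4 bars.
B: 48 × 1 = 48 beats = 8 bars.
C: 18 × 4 = 72 beats = 12 bars.
Total: 4 + 8 + 12 = 24 bars.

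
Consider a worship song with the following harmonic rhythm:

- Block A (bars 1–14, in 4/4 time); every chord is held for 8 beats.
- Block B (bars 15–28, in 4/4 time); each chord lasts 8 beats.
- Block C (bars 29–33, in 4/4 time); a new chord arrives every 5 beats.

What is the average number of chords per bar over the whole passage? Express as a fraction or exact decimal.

A: 14 × 4 = 56 beats ÷ 8 = 7 chords.
B: 14 × 4 = 56 beats ÷ 8 = 7 chords.
C: 5 × 4 = 20 beats ÷ 5 = 4 chords.
Overall: 18 chords over 33 bars → 18/33 = 6/11 chords per bar.

6/11 chords per bar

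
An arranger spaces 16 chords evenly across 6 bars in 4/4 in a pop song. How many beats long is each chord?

1.5 beats

6 bars × 4 beats/bar = 24 beats total.
24 beats ÷ 16 chords = 1.5 beats per chord.
(That is a dotted quarter note.)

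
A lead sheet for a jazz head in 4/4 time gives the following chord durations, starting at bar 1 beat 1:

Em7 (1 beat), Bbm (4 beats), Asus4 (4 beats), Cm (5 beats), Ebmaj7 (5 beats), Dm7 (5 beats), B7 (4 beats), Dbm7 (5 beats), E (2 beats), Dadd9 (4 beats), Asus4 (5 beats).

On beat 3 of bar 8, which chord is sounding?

Dbm7

Beat 3 of bar 8 is beat (8−1)×4 + 3 = 31 overall.
Running totals: Em7 ends at 1, Bbm ends at 5, Asus4 ends at 9, Cm ends at 14, Ebmaj7 ends at 19, Dm7 ends at 24, B7 ends at 28, Dbm7 ends at 33.
Beat 31 falls within Dbm7.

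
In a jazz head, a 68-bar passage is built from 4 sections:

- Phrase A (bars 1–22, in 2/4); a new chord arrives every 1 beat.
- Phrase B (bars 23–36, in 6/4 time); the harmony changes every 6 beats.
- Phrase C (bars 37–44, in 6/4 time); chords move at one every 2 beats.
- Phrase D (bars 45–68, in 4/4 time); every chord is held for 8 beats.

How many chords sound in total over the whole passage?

94 chords

A: 22 bars × 2 beats = 44 beats; 1 beat/chord → 44 chords.
B: 14 bars × 6 beats = 84 beats; 6 beats/chord → 14 chords.
C: 8 bars × 6 beats = 48 beats; 2 beats/chord → 24 chords.
D: 24 bars × 4 beats = 96 beats; 8 beats/chord → 12 chords.
Total: 44 + 14 + 24 + 12 = 94.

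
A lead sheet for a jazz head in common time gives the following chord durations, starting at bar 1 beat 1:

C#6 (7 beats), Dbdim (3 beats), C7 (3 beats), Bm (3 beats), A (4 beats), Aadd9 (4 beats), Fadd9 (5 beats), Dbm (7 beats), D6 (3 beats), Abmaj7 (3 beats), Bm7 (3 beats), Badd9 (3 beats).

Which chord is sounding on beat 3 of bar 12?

Badd9

Beat 3 of bar 12 is beat (12−1)×4 + 3 = 47 overall.
Running totals: C#6 ends at 7, Dbdim ends at 10, C7 ends at 13, Bm ends at 16, A ends at 20, Aadd9 ends at 24, Fadd9 ends at 29, Dbm ends at 36, D6 ends at 39, Abmaj7 ends at 42, Bm7 ends at 45, Badd9 ends at 48.
Beat 47 falls within Badd9.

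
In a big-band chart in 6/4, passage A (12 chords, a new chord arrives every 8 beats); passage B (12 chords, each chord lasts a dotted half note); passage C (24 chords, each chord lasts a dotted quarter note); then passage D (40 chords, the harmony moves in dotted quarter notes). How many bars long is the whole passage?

A: 12 × 8 = 96 beats = 16 bars.
B: 12 × 3 = 36 beats = 6 bars.
C: 24 × 1.5 = 36 beats = 6 bars.
D: 40 × 1.5 = 60 beats = 10 bars.
Total: 16 + 6 + 6 + 10 = 38 bars.

38 bars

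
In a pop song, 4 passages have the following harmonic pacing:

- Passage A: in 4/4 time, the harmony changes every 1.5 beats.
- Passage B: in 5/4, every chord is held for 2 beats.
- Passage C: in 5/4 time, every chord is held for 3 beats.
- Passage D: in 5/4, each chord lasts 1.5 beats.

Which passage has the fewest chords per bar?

Passage C

A: 4 beats/bar ÷ 1.5 beats/chord = 8/3 chords/bar.
B: 5 beats/bar ÷ 2 beats/chord = 2.5 chords/bar.
C: 5 beats/bar ÷ 3 beats/chord = 5/3 chords/bar.
D: 5 beats/bar ÷ 1.5 beats/chord = 10/3 chords/bar.
Slowest is C at 5/3 chords/bar.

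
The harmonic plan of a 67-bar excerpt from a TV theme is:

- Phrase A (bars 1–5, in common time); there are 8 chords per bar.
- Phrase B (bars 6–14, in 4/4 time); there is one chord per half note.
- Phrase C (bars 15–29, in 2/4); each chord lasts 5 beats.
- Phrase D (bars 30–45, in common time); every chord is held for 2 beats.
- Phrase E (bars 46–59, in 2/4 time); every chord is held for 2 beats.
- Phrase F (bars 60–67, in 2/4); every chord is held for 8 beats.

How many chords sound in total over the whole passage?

112 chords

A: 5·4 = 20 beats, 20/0.5 = 40 chords.
B: 9·4 = 36 beats, 36/2 = 18 chords.
C: 15·2 = 30 beats, 30/5 = 6 chords.
D: 16·4 = 64 beats, 64/2 = 32 chords.
E: 14·2 = 28 beats, 28/2 = 14 chords.
F: 8·2 = 16 beats, 16/8 = 2 chords.
Total: 40 + 18 + 6 + 32 + 14 + 2 = 112.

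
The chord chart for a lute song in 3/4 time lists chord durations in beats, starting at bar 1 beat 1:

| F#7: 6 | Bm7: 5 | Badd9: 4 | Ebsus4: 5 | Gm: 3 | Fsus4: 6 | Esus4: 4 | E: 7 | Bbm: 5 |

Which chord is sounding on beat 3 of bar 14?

Bbm

Beat 3 of bar 14 is beat (14−1)×3 + 3 = 42 overall.
Running totals: F#7 ends at 6, Bm7 ends at 11, Badd9 ends at 15, Ebsus4 ends at 20, Gm ends at 23, Fsus4 ends at 29, Esus4 ends at 33, E ends at 40, Bbm ends at 45.
Beat 42 falls within Bbm.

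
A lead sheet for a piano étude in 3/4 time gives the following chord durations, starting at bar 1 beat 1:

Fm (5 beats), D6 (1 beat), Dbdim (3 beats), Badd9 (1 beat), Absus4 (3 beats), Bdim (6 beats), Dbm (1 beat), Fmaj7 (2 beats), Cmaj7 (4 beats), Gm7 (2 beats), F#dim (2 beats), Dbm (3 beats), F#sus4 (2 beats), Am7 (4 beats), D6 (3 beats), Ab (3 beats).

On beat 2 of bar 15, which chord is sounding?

Ab

Beat 2 of bar 15 is beat (15−1)×3 + 2 = 44 overall.
Running totals: Fm ends at 5, D6 ends at 6, Dbdim ends at 9, Badd9 ends at 10, Absus4 ends at 13, Bdim ends at 19, Dbm ends at 20, Fmaj7 ends at 22, Cmaj7 ends at 26, Gm7 ends at 28, F#dim ends at 30, Dbm ends at 33, F#sus4 ends at 35, Am7 ends at 39, D6 ends at 42, Ab ends at 45.
Beat 44 falls within Ab.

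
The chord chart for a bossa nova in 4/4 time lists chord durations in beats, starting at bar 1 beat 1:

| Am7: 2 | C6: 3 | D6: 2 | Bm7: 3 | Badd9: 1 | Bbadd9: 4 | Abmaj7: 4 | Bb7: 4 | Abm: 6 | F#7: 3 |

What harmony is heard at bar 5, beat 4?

Bb7

Beat 4 of bar 5 is beat (5−1)×4 + 4 = 20 overall.
Running totals: Am7 ends at 2, C6 ends at 5, D6 ends at 7, Bm7 ends at 10, Badd9 ends at 11, Bbadd9 ends at 15, Abmaj7 ends at 19, Bb7 ends at 23.
Beat 20 falls within Bb7.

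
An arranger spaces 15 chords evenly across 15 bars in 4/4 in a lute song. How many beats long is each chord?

15 bars × 4 beats/bar = 60 beats total.
60 beats ÷ 15 chords = 4 beats per chord.
(That is a whole note.)

4 beats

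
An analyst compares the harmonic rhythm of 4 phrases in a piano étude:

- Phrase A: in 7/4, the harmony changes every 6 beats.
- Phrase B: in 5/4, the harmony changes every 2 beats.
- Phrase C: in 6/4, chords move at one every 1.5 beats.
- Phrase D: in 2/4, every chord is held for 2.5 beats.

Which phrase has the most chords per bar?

Phrase C

A: each chord is 6 beats in 7/4, so 7/6 per bar.
B: each chord is 2 beats in 5/4, so 2.5 per bar.
C: each chord is 1.5 beats in 6/4, so 4 per bar.
D: each chord is 2.5 beats in 2/4, so 0.8 per bar.
Fastest is C at 4 chords/bar.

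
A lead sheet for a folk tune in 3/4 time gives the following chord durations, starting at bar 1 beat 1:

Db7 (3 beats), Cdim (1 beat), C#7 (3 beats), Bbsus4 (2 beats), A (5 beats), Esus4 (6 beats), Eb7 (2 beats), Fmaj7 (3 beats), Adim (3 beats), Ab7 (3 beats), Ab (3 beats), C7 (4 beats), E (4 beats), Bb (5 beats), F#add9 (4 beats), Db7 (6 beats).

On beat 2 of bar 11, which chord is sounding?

Ab

Beat 2 of bar 11 is beat (11−1)×3 + 2 = 32 overall.
Running totals: Db7 ends at 3, Cdim ends at 4, C#7 ends at 7, Bbsus4 ends at 9, A ends at 14, Esus4 ends at 20, Eb7 ends at 22, Fmaj7 ends at 25, Adim ends at 28, Ab7 ends at 31, Ab ends at 34.
Beat 32 falls within Ab.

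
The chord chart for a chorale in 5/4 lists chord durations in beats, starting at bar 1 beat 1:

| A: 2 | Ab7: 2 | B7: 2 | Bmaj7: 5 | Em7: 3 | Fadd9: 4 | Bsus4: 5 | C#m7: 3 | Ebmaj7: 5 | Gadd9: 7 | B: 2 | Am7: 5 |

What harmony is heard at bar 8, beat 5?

Beat 5 of bar 8 is beat (8−1)×5 + 5 = 40 overall.
Running totals: A ends at 2, Ab7 ends at 4, B7 ends at 6, Bmaj7 ends at 11, Em7 ends at 14, Fadd9 ends at 18, Bsus4 ends at 23, C#m7 ends at 26, Ebmaj7 ends at 31, Gadd9 ends at 38, B ends at 40.
Beat 40 falls within B.

B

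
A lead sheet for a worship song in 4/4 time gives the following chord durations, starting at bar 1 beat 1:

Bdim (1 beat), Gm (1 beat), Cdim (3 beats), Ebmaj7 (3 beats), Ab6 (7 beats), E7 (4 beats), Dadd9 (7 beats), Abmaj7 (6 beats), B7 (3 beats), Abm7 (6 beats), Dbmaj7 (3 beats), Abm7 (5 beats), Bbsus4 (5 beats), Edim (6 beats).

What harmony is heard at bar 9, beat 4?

Abm7

Beat 4 of bar 9 is beat (9−1)×4 + 4 = 36 overall.
Running totals: Bdim ends at 1, Gm ends at 2, Cdim ends at 5, Ebmaj7 ends at 8, Ab6 ends at 15, E7 ends at 19, Dadd9 ends at 26, Abmaj7 ends at 32, B7 ends at 35, Abm7 ends at 41.
Beat 36 falls within Abm7.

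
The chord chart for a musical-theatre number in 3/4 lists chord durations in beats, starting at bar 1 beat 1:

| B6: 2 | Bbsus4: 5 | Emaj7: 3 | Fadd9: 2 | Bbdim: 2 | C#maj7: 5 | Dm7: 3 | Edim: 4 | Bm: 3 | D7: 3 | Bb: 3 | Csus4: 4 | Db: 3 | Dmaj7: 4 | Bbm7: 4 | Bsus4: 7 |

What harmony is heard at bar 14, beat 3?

Beat 3 of bar 14 is beat (14−1)×3 + 3 = 42 overall.
Running totals: B6 ends at 2, Bbsus4 ends at 7, Emaj7 ends at 10, Fadd9 ends at 12, Bbdim ends at 14, C#maj7 ends at 19, Dm7 ends at 22, Edim ends at 26, Bm ends at 29, D7 ends at 32, Bb ends at 35, Csus4 ends at 39, Db ends at 42.
Beat 42 falls within Db.

Db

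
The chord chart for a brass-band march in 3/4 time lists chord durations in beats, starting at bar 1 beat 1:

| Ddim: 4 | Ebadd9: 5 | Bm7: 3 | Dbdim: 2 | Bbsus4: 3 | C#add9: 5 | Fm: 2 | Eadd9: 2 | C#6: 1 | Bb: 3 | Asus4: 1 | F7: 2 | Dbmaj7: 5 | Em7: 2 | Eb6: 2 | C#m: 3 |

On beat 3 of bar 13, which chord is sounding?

Em7

Beat 3 of bar 13 is beat (13−1)×3 + 3 = 39 overall.
Running totals: Ddim ends at 4, Ebadd9 ends at 9, Bm7 ends at 12, Dbdim ends at 14, Bbsus4 ends at 17, C#add9 ends at 22, Fm ends at 24, Eadd9 ends at 26, C#6 ends at 27, Bb ends at 30, Asus4 ends at 31, F7 ends at 33, Dbmaj7 ends at 38, Em7 ends at 40.
Beat 39 falls within Em7.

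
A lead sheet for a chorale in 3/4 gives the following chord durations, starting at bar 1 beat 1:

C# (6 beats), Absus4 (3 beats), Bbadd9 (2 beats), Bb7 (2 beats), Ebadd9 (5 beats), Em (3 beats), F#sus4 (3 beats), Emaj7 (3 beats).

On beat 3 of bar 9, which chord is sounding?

Beat 3 of bar 9 is beat (9−1)×3 + 3 = 27 overall.
Running totals: C# ends at 6, Absus4 ends at 9, Bbadd9 ends at 11, Bb7 ends at 13, Ebadd9 ends at 18, Em ends at 21, F#sus4 ends at 24, Emaj7 ends at 27.
Beat 27 falls within Emaj7.

Emaj7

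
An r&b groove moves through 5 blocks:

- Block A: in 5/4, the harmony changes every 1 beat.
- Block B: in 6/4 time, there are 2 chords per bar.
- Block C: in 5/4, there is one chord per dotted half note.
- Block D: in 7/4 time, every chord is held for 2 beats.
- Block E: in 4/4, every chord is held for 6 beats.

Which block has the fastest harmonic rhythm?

A: each chord is 1 beat in 5/4, so 5 per bar.
B: each chord is 3 beats in 6/4, so 2 per bar.
C: each chord is 3 beats in 5/4, so 5/3 per bar.
D: each chord is 2 beats in 7/4, so 3.5 per bar.
E: each chord is 6 beats in 4/4, so 2/3 per bar.
Fastest is A at 5 chords/bar.

Block A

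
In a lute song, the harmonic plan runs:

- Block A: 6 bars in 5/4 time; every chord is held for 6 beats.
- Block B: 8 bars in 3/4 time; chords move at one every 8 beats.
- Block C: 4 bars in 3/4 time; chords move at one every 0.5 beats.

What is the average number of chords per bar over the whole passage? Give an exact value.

A: 6 bars of 5 beats is 30 beats; at 6 beats each that's 5 chords.
B: 8 bars of 3 beats is 24 beats; at 8 beats each that's 3 chords.
C: 4 bars of 3 beats is 12 beats; at 0.5 beats each that's 24 chords.
Overall: 32 chords over 18 bars → 32/18 = 16/9 chords per bar.

16/9 chords per bar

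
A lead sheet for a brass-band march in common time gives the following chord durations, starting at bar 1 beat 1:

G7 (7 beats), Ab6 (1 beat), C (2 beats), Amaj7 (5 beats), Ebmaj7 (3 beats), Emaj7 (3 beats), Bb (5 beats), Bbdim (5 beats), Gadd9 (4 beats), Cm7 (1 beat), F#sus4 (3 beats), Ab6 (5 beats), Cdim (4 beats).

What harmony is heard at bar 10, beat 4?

Ab6

Beat 4 of bar 10 is beat (10−1)×4 + 4 = 40 overall.
Running totals: G7 ends at 7, Ab6 ends at 8, C ends at 10, Amaj7 ends at 15, Ebmaj7 ends at 18, Emaj7 ends at 21, Bb ends at 26, Bbdim ends at 31, Gadd9 ends at 35, Cm7 ends at 36, F#sus4 ends at 39, Ab6 ends at 44.
Beat 40 falls within Ab6.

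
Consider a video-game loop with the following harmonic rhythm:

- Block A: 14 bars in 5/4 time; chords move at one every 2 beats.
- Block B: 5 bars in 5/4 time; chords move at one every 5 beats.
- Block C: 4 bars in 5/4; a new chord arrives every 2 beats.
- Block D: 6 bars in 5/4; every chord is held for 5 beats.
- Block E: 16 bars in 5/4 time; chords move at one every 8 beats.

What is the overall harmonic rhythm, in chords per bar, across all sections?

A: 14 × 5 = 70 beats ÷ 2 = 35 chords.
B: 5 × 5 = 25 beats ÷ 5 = 5 chords.
C: 4 × 5 = 20 beats ÷ 2 = 10 chords.
D: 6 × 5 = 30 beats ÷ 5 = 6 chords.
E: 16 × 5 = 80 beats ÷ 8 = 10 chords.
Overall: 66 chords over 45 bars → 66/45 = 22/15 chords per bar.

22/15 chords per bar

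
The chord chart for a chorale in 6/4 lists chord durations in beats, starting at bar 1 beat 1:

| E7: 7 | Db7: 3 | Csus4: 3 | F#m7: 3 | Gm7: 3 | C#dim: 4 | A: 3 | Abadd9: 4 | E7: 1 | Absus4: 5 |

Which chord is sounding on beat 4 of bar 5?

Beat 4 of bar 5 is beat (5−1)×6 + 4 = 28 overall.
Running totals: E7 ends at 7, Db7 ends at 10, Csus4 ends at 13, F#m7 ends at 16, Gm7 ends at 19, C#dim ends at 23, A ends at 26, Abadd9 ends at 30.
Beat 28 falls within Abadd9.

Abadd9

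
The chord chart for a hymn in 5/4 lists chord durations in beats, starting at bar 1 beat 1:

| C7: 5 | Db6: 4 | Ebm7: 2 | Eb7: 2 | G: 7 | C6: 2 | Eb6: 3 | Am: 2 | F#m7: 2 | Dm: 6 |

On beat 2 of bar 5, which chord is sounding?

C6

Beat 2 of bar 5 is beat (5−1)×5 + 2 = 22 overall.
Running totals: C7 ends at 5, Db6 ends at 9, Ebm7 ends at 11, Eb7 ends at 13, G ends at 20, C6 ends at 22.
Beat 22 falls within C6.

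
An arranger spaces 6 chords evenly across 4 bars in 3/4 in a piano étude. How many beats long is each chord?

4 bars × 3 beats/bar = 12 beats total.
12 beats ÷ 6 chords = 2 beats per chord.
(That is a half note.)

2 beats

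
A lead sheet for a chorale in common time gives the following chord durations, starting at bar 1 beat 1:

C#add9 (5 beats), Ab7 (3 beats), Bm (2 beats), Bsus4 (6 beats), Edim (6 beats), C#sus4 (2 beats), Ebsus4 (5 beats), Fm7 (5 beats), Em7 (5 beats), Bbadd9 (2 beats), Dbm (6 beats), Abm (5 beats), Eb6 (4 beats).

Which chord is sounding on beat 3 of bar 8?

Beat 3 of bar 8 is beat (8−1)×4 + 3 = 31 overall.
Running totals: C#add9 ends at 5, Ab7 ends at 8, Bm ends at 10, Bsus4 ends at 16, Edim ends at 22, C#sus4 ends at 24, Ebsus4 ends at 29, Fm7 ends at 34.
Beat 31 falls within Fm7.

Fm7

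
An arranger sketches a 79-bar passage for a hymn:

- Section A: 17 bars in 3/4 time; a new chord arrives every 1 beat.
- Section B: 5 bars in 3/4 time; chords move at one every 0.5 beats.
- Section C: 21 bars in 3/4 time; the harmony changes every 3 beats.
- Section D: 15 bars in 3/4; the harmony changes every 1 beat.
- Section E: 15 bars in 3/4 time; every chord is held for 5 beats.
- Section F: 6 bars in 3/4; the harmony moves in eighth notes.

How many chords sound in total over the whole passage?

192 chords

A: 17 bars × 3 beats = 51 beats; 1 beat/chord → 51 chords.
B: 5 bars × 3 beats = 15 beats; 0.5 beats/chord → 30 chords.
C: 21 bars × 3 beats = 63 beats; 3 beats/chord → 21 chords.
D: 15 bars × 3 beats = 45 beats; 1 beat/chord → 45 chords.
E: 15 bars × 3 beats = 45 beats; 5 beats/chord → 9 chords.
F: 6 bars × 3 beats = 18 beats; 0.5 beats/chord → 36 chords.
Total: 51 + 30 + 21 + 45 + 9 + 36 = 192.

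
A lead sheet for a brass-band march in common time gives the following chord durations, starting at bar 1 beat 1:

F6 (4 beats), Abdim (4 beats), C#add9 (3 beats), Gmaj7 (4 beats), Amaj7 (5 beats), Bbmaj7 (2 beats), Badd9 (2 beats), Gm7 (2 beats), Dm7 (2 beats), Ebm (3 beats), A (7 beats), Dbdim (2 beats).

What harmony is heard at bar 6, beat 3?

Badd9

Beat 3 of bar 6 is beat (6−1)×4 + 3 = 23 overall.
Running totals: F6 ends at 4, Abdim ends at 8, C#add9 ends at 11, Gmaj7 ends at 15, Amaj7 ends at 20, Bbmaj7 ends at 22, Badd9 ends at 24.
Beat 23 falls within Badd9.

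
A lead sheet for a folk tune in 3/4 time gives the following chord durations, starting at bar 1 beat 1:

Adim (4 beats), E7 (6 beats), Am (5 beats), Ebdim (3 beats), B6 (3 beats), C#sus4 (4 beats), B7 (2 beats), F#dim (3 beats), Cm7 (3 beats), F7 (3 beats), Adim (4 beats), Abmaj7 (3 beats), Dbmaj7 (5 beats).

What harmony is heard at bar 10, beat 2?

Beat 2 of bar 10 is beat (10−1)×3 + 2 = 29 overall.
Running totals: Adim ends at 4, E7 ends at 10, Am ends at 15, Ebdim ends at 18, B6 ends at 21, C#sus4 ends at 25, B7 ends at 27, F#dim ends at 30.
Beat 29 falls within F#dim.

F#dim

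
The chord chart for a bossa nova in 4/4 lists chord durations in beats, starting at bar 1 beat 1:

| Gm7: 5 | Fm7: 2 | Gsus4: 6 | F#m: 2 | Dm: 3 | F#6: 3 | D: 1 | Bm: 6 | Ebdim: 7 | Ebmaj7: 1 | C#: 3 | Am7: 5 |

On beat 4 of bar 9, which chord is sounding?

Ebmaj7

Beat 4 of bar 9 is beat (9−1)×4 + 4 = 36 overall.
Running totals: Gm7 ends at 5, Fm7 ends at 7, Gsus4 ends at 13, F#m ends at 15, Dm ends at 18, F#6 ends at 21, D ends at 22, Bm ends at 28, Ebdim ends at 35, Ebmaj7 ends at 36.
Beat 36 falls within Ebmaj7.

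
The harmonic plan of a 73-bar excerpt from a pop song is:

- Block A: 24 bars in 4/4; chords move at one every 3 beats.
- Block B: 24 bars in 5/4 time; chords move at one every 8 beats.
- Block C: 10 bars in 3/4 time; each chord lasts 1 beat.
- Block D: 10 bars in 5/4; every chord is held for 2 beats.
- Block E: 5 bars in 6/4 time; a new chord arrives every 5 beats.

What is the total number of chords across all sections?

108 chords

A has 96 beats and chords last 3 each, so 32 chords.
B has 120 beats and chords last 8 each, so 15 chords.
C has 30 beats and chords last 1 each, so 30 chords.
D has 50 beats and chords last 2 each, so 25 chords.
E has 30 beats and chords last 5 each, so 6 chords.
Total: 32 + 15 + 30 + 25 + 6 = 108.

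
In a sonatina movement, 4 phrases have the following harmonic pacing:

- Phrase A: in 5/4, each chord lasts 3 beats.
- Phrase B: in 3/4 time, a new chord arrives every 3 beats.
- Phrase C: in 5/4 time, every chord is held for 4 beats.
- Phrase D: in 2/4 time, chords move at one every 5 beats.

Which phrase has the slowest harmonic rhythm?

Phrase D

A: each chord is 3 beats in 5/4, so 5/3 per bar.
B: each chord is 3 beats in 3/4, so 1 per bar.
C: each chord is 4 beats in 5/4, so 1.25 per bar.
D: each chord is 5 beats in 2/4, so 0.4 per bar.
Slowest is D at 0.4 chords/bar.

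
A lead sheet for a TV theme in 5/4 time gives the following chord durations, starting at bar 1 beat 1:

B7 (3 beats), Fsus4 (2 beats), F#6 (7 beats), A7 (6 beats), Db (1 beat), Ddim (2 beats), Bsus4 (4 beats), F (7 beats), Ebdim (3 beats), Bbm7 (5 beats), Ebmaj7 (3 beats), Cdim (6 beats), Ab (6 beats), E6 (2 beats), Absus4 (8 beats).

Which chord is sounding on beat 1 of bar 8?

Bbm7

Beat 1 of bar 8 is beat (8−1)×5 + 1 = 36 overall.
Running totals: B7 ends at 3, Fsus4 ends at 5, F#6 ends at 12, A7 ends at 18, Db ends at 19, Ddim ends at 21, Bsus4 ends at 25, F ends at 32, Ebdim ends at 35, Bbm7 ends at 40.
Beat 36 falls within Bbm7.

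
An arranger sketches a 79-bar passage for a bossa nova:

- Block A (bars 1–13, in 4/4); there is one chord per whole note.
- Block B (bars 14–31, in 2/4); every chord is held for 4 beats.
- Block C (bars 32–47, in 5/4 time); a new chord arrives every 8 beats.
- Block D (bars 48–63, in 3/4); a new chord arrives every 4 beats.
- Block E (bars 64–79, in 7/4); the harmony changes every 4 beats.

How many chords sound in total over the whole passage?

A: 13·4 = 52 beats, 52/4 = 13 chords.
B: 18·2 = 36 beats, 36/4 = 9 chords.
C: 16·5 = 80 beats, 80/8 = 10 chords.
D: 16·3 = 48 beats, 48/4 = 12 chords.
E: 16·7 = 112 beats, 112/4 = 28 chords.
Total: 13 + 9 + 10 + 12 + 28 = 72.

72 chords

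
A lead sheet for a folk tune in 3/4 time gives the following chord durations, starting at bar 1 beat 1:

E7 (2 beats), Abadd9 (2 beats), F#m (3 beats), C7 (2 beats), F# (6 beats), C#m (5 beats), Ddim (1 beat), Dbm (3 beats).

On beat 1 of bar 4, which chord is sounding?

F#

Beat 1 of bar 4 is beat (4−1)×3 + 1 = 10 overall.
Running totals: E7 ends at 2, Abadd9 ends at 4, F#m ends at 7, C7 ends at 9, F# ends at 15.
Beat 10 falls within F#.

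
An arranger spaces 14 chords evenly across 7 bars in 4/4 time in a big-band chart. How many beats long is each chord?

2 beats

7 bars × 4 beats/bar = 28 beats total.
28 beats ÷ 14 chords = 2 beats per chord.
(That is a half note.)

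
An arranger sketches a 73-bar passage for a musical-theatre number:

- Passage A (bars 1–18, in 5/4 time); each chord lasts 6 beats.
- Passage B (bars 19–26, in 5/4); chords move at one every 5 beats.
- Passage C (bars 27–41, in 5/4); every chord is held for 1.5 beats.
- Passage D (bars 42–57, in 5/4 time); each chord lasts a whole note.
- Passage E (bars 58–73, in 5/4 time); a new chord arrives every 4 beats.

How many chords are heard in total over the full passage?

A: 18·5 = 90 beats, 90/6 = 15 chords.
B: 8·5 = 40 beats, 40/5 = 8 chords.
C: 15·5 = 75 beats, 75/1.5 = 50 chords.
D: 16·5 = 80 beats, 80/4 = 20 chords.
E: 16·5 = 80 beats, 80/4 = 20 chords.
Total: 15 + 8 + 50 + 20 + 20 = 113.

113 chords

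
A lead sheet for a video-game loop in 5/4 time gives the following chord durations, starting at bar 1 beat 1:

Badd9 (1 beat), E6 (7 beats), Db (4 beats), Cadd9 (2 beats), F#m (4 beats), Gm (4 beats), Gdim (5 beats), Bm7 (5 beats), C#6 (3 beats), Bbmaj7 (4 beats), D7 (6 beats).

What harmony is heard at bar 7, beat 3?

C#6

Beat 3 of bar 7 is beat (7−1)×5 + 3 = 33 overall.
Running totals: Badd9 ends at 1, E6 ends at 8, Db ends at 12, Cadd9 ends at 14, F#m ends at 18, Gm ends at 22, Gdim ends at 27, Bm7 ends at 32, C#6 ends at 35.
Beat 33 falls within C#6.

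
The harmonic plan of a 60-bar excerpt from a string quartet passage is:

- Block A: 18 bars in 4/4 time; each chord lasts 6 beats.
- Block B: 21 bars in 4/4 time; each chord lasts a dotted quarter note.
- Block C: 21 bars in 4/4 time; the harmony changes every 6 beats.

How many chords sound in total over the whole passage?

82 chords

A: 18 bars × 4 beats = 72 beats; 6 beats/chord → 12 chords.
B: 21 bars × 4 beats = 84 beats; 1.5 beats/chord → 56 chords.
C: 21 bars × 4 beats = 84 beats; 6 beats/chord → 14 chords.
Total: 12 + 56 + 14 = 82.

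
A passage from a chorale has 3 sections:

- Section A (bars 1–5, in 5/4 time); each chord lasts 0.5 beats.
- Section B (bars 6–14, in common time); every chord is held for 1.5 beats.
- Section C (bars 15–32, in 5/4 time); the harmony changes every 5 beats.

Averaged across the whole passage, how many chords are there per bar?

A: 5 × 5 = 25 beats ÷ 0.5 = 50 chords.
B: 9 × 4 = 36 beats ÷ 1.5 = 24 chords.
C: 18 × 5 = 90 beats ÷ 5 = 18 chords.
Overall: 92 chords over 32 bars → 92/32 = 2.875 chords per bar.

2.875 chords per bar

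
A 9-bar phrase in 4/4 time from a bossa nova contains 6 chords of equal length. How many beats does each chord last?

6 beats

9 bars × 4 beats/bar = 36 beats total.
36 beats ÷ 6 chords = 6 beats per chord.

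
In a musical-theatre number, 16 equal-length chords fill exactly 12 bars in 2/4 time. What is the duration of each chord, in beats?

12 bars × 2 beats/bar = 24 beats total.
24 beats ÷ 16 chords = 1.5 beats per chord.
(That is a dotted quarter note.)

1.5 beats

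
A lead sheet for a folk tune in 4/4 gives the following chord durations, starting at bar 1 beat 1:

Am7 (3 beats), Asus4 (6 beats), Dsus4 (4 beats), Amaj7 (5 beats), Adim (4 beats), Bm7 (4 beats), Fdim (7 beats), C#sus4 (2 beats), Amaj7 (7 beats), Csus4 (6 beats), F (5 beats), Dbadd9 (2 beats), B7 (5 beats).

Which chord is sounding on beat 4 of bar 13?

Beat 4 of bar 13 is beat (13−1)×4 + 4 = 52 overall.
Running totals: Am7 ends at 3, Asus4 ends at 9, Dsus4 ends at 13, Amaj7 ends at 18, Adim ends at 22, Bm7 ends at 26, Fdim ends at 33, C#sus4 ends at 35, Amaj7 ends at 42, Csus4 ends at 48, F ends at 53.
Beat 52 falls within F.

F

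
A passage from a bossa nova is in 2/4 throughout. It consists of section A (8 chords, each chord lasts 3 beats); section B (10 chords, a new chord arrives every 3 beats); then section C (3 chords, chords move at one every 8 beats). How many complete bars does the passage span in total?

A: 8 × 3 = 24 beats = 12 bars.
B: 10 × 3 = 30 beats = 15 bars.
C: 3 × 8 = 24 beats = 12 bars.
Total: 12 + 15 + 12 = 39 bars.

39 bars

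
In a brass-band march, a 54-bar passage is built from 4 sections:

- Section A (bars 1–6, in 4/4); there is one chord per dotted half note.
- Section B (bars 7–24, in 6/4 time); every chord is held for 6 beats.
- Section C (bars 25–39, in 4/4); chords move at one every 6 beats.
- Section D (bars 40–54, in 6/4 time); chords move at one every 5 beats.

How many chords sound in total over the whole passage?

54 chords

A has 24 beats and chords last 3 each, so 8 chords.
B has 108 beats and chords last 6 each, so 18 chords.
C has 60 beats and chords last 6 each, so 10 chords.
D has 90 beats and chords last 5 each, so 18 chords.
Total: 8 + 18 + 10 + 18 = 54.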